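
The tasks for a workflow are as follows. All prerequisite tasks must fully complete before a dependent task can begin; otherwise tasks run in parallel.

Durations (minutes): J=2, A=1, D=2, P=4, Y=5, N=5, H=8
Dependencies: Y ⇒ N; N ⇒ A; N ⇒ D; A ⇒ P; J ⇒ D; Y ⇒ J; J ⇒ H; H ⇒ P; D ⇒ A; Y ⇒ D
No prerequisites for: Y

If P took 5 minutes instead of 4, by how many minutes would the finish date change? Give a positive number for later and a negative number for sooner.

Baseline: Y→J→H→P = 5+2+8+4 = 19 → 19 minutes.
P lies on that path, so at 5 minutes the path becomes 20 minutes.
The critical path is still Y→J→H→P; finish is now 20 minutes.
Change in finish: 20 − 19 = +1 minutes.

1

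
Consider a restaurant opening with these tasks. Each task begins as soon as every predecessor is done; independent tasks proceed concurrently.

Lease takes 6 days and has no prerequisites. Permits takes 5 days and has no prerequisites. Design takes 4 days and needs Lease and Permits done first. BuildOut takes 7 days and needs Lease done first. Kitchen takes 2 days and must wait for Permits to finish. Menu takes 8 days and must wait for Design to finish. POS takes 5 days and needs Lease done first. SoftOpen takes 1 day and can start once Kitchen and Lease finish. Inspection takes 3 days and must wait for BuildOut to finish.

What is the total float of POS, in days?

7

Critical path: Lease→Design→Menu = 6+4+8 = 18, so the finish is 18 days.
POS finishes as early as 11 and must finish by 18.
Float = 18 − 11 = 7.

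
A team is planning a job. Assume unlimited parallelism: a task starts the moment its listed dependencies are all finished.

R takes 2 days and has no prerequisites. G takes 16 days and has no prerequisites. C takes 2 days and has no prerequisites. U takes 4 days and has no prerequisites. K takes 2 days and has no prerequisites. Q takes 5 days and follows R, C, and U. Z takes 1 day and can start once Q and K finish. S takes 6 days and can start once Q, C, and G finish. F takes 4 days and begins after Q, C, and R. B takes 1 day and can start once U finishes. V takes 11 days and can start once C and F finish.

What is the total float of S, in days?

2

Critical path: U→Q→F→V = 4+5+4+11 = 24, so the finish is 24 days.
The longest chain containing S totals 22 days.
Float = 24 − 22 = 2.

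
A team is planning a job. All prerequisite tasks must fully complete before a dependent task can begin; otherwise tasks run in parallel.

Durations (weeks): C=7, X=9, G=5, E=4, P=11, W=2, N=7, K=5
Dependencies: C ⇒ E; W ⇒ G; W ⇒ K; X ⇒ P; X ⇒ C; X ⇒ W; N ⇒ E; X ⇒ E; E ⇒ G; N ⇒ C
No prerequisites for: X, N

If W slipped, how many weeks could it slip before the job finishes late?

9

Critical path: X→C→E→G = 9+7+4+5 = 25, so the finish is 25 weeks.
The longest chain containing W totals 16 weeks.
So W can slip 20 − 11 = 9 weeks.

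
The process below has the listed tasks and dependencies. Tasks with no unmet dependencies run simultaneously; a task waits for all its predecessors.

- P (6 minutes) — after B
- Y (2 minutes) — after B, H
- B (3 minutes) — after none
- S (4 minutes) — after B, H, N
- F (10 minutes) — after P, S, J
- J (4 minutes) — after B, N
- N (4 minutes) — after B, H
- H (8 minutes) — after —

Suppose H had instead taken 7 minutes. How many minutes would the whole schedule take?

25

Critical path before the change: H→N→J→F = 8+4+4+10 = 26 giving 26 minutes.
H is on the critical path; changing it to 7 makes that path 25 minutes.
The critical path is still H→N→J→F; finish is now 25 minutes.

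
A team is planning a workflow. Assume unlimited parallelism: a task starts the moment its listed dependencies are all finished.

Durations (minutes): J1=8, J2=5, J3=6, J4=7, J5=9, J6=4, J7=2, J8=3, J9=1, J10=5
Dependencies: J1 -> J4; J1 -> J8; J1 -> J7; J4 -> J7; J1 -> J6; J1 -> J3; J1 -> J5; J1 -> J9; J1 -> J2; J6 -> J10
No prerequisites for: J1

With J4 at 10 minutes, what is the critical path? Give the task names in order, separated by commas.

The binding path is J1→J4→J7 = 8+7+2 = 17; finish at 17 minutes.
J4 is on the critical path; changing it to 10 makes that path 20 minutes.
That remains the longest chain; total 20 minutes.

J1, J4, J7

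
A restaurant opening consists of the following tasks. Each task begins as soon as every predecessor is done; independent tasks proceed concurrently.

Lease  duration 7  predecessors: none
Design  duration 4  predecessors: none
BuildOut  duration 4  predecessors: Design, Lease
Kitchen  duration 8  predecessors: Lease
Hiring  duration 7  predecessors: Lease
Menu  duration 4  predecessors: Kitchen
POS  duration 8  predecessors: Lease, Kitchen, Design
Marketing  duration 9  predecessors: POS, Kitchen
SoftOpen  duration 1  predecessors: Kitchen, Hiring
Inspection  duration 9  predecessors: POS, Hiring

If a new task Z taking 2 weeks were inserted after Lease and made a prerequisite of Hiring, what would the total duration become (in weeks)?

Originally the restaurant opening takes 32 weeks.
With Z inserted, Hiring now waits for max(Lease, Z).
New critical path: Lease→Kitchen→POS→Marketing = 7+8+8+9 = 32 ⇒ 32 weeks.

32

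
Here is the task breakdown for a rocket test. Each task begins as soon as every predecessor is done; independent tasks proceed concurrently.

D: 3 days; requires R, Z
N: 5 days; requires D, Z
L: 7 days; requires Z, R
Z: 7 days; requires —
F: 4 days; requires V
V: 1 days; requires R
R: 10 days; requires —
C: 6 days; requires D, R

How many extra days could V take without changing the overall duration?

4

Critical path: R→D→C = 10+3+6 = 19, so the finish is 19 days.
The longest chain containing V totals 15 days.
Slack of V = 14 − 10 = 4 days.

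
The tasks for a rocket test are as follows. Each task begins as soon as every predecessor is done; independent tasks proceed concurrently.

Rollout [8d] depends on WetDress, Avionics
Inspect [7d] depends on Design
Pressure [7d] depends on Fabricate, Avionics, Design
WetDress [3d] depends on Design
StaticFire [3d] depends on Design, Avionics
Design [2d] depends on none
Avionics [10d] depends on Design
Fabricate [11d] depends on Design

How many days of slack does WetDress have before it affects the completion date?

7

The longest chain is Design→Fabricate→Pressure = 2+11+7 = 20; overall finish 20 days.
Longest path through WetDress: 13 days (earliest finish 5, latest finish 12).
Slack of WetDress = 9 − 2 = 7 days.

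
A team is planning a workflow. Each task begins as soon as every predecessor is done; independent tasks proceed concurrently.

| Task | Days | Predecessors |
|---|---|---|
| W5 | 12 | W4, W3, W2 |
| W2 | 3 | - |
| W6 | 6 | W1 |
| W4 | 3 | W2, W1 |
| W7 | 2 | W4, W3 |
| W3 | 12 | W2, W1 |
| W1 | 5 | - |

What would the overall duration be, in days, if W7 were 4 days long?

Actual critical path: W1→W3→W5 = 5+12+12 = 29 ⇒ 29 days.
The longest path through W7 is only 19 days, so W7 has float 10.
The critical path is still W1→W3→W5; finish is now 29 days.

29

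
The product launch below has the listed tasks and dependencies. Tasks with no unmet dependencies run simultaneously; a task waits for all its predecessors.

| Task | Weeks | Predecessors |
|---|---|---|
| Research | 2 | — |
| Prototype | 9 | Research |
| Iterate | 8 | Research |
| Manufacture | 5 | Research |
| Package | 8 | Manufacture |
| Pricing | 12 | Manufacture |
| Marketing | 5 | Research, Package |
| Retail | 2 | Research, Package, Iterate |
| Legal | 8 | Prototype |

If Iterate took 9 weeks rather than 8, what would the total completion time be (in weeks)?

20

As given, the longest chain is Research→Manufacture→Package→Marketing = 2+5+8+5 = 20, so the finish is 20 weeks.
Iterate has 8 weeks of float (longest path through it is 12).
The critical path is still Research→Manufacture→Package→Marketing; finish is now 20 weeks.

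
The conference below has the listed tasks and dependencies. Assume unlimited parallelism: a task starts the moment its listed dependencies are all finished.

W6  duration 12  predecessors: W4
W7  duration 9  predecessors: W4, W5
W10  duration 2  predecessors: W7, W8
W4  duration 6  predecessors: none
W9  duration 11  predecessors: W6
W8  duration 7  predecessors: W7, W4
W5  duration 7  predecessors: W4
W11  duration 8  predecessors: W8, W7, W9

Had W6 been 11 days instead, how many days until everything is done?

As given, the longest chain is W4→W6→W9→W11 = 6+12+11+8 = 37, so the finish is 37 days.
W6 lies on that path, so at 11 days the path becomes 36 days.
New critical path: W4→W5→W7→W8→W11 = 6+7+9+7+8 = 37 ⇒ 37 days.

37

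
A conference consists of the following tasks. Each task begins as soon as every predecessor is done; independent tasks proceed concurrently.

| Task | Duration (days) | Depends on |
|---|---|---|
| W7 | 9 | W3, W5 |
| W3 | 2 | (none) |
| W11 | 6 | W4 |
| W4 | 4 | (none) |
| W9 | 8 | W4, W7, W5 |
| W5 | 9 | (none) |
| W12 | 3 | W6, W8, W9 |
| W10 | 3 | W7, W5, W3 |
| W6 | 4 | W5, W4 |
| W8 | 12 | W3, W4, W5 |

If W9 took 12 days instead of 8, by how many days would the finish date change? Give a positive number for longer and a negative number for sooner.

As given, the longest chain is W5→W7→W9→W12 = 9+9+8+3 = 29, so the finish is 29 days.
W9 is on the critical path; changing it to 12 makes that path 33 days.
No other chain overtakes it, so the finish is 33 days.
Change in finish: 33 − 29 = +4 days.

4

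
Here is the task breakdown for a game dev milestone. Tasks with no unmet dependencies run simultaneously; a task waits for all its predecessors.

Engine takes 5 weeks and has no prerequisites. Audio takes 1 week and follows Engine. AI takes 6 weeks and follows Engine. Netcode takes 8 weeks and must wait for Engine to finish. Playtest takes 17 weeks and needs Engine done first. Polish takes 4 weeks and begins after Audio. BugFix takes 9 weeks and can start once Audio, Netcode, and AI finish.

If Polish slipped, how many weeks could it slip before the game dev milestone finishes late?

12

Critical path: Engine→Netcode→BugFix = 5+8+9 = 22, so the finish is 22 weeks.
The longest chain containing Polish totals 10 weeks.
Float = 22 − 10 = 12.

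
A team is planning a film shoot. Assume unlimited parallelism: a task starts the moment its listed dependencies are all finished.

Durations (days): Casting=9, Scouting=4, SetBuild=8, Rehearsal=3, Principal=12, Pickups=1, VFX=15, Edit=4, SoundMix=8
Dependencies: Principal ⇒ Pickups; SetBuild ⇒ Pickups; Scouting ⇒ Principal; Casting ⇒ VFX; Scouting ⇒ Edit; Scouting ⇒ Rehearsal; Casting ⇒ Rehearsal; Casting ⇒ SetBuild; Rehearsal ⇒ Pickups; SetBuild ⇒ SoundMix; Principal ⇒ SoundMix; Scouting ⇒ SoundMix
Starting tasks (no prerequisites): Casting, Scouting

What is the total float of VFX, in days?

1

Critical path: Casting→SetBuild→SoundMix = 9+8+8 = 25, so the finish is 25 days.
The longest chain containing VFX totals 24 days.
Float = 25 − 24 = 1.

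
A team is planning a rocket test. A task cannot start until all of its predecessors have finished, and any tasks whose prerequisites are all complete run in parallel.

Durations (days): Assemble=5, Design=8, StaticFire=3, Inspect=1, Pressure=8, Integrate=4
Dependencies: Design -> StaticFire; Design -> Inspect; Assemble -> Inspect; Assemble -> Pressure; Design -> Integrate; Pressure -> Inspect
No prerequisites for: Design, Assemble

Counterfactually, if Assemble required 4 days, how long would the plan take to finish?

Baseline: Assemble→Pressure→Inspect = 5+8+1 = 14 → 14 days.
Since Assemble is critical, the -1 change carries straight to that chain (now 13 days).
No other chain overtakes it, so the finish is 13 days.

13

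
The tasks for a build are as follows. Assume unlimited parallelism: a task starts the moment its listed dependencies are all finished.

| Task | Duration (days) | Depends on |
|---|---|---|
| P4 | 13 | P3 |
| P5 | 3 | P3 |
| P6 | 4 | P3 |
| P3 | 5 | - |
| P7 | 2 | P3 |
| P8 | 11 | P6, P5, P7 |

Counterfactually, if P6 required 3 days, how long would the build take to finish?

Critical path before the change: P3→P6→P8 = 5+4+11 = 20 giving 20 days.
P6 is on the critical path; changing it to 3 makes that path 19 days.
The binding chain switches to P3→P5→P8 = 5+3+11 = 19; finish 19 days.

19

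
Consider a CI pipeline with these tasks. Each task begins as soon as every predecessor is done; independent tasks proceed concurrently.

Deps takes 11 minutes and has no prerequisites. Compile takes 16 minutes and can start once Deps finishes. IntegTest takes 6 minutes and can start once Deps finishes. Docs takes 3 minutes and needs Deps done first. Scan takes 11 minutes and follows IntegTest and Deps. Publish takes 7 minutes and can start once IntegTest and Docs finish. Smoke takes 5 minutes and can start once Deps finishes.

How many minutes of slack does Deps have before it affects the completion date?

0

The longest chain is Deps→IntegTest→Scan = 11+6+11 = 28; overall finish 28 minutes.
The longest chain containing Deps totals 28 minutes.
Slack of Deps = 0 − 0 = 0 minutes.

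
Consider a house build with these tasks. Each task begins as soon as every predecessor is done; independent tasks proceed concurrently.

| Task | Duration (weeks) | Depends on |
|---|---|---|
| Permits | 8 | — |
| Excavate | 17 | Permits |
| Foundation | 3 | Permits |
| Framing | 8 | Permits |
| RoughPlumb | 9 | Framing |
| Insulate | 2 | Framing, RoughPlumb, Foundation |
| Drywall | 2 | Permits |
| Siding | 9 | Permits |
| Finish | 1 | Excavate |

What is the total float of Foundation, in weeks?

14

Permits→Framing→RoughPlumb→Insulate = 8+8+9+2 = 27 sets the makespan at 27 weeks.
Foundation finishes as early as 11 and must finish by 25.
So Foundation can slip 25 − 11 = 14 weeks.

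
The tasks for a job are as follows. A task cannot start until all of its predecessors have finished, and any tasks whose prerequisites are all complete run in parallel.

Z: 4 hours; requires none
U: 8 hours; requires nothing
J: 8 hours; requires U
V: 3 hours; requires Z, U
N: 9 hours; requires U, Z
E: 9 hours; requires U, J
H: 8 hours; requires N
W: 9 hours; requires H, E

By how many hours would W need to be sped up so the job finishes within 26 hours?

Current finish: 34 hours; target: 26.
W is on every critical path, so each hour cut from W cuts the finish by one (this holds down to a finish of 26).
Need 34 − 26 = 8 hours off W → W becomes 1 hour, finish becomes 26.

8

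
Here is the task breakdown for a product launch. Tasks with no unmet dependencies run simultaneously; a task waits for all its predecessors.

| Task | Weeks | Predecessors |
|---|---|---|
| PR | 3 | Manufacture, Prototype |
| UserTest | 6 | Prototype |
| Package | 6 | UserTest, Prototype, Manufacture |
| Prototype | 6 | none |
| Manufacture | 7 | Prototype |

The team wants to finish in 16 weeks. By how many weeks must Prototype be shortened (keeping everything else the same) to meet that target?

3

Current finish: 19 weeks; target: 16.
Prototype is on every critical path, so each week cut from Prototype cuts the finish by one (this holds down to a finish of 14).
Need 19 − 16 = 3 weeks off Prototype → Prototype becomes 3 weeks, finish becomes 16.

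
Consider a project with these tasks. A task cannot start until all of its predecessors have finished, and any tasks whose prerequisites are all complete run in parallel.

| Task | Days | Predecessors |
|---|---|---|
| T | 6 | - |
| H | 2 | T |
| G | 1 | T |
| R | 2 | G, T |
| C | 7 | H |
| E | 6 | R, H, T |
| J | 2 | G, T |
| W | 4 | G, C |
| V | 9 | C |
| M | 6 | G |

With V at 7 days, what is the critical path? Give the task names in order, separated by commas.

T, H, C, V

Critical path before the change: T→H→C→V = 6+2+7+9 = 24 giving 24 days.
V is on the critical path; changing it to 7 makes that path 22 days.
That remains the longest chain; total 22 days.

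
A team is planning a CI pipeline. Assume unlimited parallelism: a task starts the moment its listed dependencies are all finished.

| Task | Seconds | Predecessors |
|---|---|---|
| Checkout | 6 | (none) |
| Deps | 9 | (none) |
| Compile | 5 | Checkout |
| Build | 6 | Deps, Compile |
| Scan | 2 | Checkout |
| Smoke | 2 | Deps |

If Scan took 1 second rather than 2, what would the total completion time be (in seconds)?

17

As given, the longest chain is Checkout→Compile→Build = 6+5+6 = 17, so the finish is 17 seconds.
Scan has 9 seconds of float (longest path through it is 8).
No other chain overtakes it, so the finish is 17 seconds.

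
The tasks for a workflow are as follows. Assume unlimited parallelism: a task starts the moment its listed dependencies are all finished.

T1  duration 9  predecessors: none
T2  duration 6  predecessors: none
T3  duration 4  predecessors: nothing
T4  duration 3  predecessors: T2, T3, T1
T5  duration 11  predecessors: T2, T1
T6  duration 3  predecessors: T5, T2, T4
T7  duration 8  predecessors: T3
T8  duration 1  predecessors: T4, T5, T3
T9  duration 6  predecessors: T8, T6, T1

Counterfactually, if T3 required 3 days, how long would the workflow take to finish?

Critical path before the change: T1→T5→T6→T9 = 9+11+3+6 = 29 giving 29 days.
T3 is off the critical path — its longest chain is 16 days, giving 13 of slack.
No other chain overtakes it, so the finish is 29 days.

29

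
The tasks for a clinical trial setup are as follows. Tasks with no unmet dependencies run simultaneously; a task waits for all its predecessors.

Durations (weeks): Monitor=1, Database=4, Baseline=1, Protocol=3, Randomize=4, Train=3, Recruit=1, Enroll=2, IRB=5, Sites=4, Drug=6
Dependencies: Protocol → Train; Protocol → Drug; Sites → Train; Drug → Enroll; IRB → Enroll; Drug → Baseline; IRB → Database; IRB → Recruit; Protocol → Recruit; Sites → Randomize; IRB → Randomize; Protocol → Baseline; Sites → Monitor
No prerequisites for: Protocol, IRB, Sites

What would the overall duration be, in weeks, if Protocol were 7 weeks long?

As given, the longest chain is Protocol→Drug→Enroll = 3+6+2 = 11, so the finish is 11 weeks.
Since Protocol is critical, the +4 change carries straight to that chain (now 15 weeks).
That remains the longest chain; total 15 weeks.

15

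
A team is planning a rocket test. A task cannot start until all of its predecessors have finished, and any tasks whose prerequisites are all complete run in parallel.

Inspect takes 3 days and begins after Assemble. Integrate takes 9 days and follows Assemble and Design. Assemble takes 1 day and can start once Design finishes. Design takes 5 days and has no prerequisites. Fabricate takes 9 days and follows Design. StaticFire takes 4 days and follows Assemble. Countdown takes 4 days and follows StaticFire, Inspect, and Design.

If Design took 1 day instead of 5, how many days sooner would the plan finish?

Critical path before the change: Design→Assemble→Integrate = 5+1+9 = 15 giving 15 days.
Since Design is critical, the -4 change carries straight to that chain (now 11 days).
That remains the longest chain; total 11 days.
Change in finish: 11 − 15 = -4 days.

4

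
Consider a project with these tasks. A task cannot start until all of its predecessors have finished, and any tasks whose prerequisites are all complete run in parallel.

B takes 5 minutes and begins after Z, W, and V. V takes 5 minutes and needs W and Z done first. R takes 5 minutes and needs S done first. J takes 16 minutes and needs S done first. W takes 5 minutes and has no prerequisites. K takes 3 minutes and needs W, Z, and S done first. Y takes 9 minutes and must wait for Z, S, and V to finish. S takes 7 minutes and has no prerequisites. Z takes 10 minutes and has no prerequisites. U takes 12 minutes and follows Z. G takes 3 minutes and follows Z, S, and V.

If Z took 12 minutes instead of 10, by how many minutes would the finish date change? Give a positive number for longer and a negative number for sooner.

As given, the longest chain is Z→V→Y = 10+5+9 = 24, so the finish is 24 minutes.
Since Z is critical, the +2 change carries straight to that chain (now 26 minutes).
The critical path is still Z→V→Y; finish is now 26 minutes.
Change in finish: 26 − 24 = +2 minutes.

2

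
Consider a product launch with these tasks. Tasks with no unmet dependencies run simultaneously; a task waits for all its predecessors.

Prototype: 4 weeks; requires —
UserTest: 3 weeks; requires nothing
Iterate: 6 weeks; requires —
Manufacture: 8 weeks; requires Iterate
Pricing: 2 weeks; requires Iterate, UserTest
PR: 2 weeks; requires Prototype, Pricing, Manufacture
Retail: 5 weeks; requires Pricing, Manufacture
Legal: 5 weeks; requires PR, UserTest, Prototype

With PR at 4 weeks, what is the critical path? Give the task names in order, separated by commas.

Critical path before the change: Iterate→Manufacture→PR→Legal = 6+8+2+5 = 21 giving 21 weeks.
PR is on the critical path; changing it to 4 makes that path 23 weeks.
That remains the longest chain; total 23 weeks.

Iterate, Manufacture, PR, Legal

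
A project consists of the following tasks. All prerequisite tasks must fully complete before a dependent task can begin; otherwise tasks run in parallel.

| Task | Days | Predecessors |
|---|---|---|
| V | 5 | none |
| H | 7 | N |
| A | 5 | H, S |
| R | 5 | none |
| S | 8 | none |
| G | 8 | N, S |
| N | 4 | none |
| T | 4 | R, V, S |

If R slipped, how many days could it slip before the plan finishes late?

Critical path: N→H→A = 4+7+5 = 16, so the finish is 16 days.
Longest path through R: 9 days (earliest finish 5, latest finish 12).
So R can slip 12 − 5 = 7 days.

7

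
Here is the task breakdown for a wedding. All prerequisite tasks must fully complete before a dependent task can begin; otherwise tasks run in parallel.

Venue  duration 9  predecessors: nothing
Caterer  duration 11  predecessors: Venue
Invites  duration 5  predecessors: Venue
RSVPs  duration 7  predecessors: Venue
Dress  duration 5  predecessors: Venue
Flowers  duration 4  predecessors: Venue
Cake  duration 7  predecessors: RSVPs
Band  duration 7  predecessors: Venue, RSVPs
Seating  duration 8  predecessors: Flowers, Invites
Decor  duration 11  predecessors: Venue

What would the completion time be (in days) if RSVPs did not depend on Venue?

22

Original critical path: Venue→RSVPs→Cake = 9+7+7 = 23 ⇒ 23 days.
Without Venue→RSVPs, RSVPs's earliest start moves from 9 to 0.
New critical path: Venue→Invites→Seating = 9+5+8 = 22 ⇒ 22 days.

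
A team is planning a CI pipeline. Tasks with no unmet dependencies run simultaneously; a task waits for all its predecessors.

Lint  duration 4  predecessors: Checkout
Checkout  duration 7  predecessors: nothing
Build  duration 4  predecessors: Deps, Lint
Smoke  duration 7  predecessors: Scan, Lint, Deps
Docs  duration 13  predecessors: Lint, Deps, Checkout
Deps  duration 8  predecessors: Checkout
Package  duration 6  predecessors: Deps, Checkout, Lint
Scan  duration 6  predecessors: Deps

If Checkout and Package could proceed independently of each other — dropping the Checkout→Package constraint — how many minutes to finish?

Before: longest chain Checkout→Deps→Docs = 7+8+13 = 28, finish 28.
Dropping Checkout→Package doesn't change Package's earliest start (15); another predecessor still binds.
New critical path: Checkout→Deps→Docs = 7+8+13 = 28 ⇒ 28 minutes.

28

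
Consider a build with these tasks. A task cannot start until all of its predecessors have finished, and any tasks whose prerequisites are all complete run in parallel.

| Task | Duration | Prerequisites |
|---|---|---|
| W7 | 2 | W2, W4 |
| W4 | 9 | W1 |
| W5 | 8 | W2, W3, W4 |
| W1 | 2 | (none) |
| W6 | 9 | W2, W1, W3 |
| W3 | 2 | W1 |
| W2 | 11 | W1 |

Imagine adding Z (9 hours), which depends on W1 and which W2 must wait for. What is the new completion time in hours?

31

Originally the project takes 22 hours.
With Z inserted, W2 now waits for max(W1, Z).
New critical path: W1→Z→W2→W6 = 2+9+11+9 = 31 ⇒ 31 hours.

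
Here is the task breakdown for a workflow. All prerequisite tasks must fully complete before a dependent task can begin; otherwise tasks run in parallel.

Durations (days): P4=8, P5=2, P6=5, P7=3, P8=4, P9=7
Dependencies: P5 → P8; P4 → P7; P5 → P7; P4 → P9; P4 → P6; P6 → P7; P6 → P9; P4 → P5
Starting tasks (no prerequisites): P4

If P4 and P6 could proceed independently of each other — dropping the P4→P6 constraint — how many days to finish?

15

Original critical path: P4→P6→P9 = 8+5+7 = 20 ⇒ 20 days.
Without P4→P6, P6's earliest start moves from 8 to 0.
New critical path: P4→P9 = 8+7 = 15 ⇒ 15 days.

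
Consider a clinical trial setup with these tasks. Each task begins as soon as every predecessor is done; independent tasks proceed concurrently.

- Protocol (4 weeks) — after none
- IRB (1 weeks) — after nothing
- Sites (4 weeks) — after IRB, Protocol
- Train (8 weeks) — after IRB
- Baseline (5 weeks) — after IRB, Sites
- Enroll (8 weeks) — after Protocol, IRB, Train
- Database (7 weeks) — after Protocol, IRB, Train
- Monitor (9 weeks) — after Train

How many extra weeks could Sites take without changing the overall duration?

Critical path: IRB→Train→Monitor = 1+8+9 = 18, so the finish is 18 weeks.
The longest chain containing Sites totals 13 weeks.
So Sites can slip 13 − 8 = 5 weeks.

5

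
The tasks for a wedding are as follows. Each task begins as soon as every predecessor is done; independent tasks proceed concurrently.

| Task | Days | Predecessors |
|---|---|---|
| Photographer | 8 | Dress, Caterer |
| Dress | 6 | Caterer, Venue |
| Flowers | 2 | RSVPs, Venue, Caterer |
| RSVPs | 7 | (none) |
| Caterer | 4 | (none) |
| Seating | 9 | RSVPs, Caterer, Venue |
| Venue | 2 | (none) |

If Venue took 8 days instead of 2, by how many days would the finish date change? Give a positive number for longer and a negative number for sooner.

4

The binding path is Caterer→Dress→Photographer = 4+6+8 = 18; finish at 18 days.
Venue is off the critical path — its longest chain is 16 days, giving 2 of slack.
New critical path: Venue→Dress→Photographer = 8+6+8 = 22 ⇒ 22 days.
Change in finish: 22 − 18 = +4 days.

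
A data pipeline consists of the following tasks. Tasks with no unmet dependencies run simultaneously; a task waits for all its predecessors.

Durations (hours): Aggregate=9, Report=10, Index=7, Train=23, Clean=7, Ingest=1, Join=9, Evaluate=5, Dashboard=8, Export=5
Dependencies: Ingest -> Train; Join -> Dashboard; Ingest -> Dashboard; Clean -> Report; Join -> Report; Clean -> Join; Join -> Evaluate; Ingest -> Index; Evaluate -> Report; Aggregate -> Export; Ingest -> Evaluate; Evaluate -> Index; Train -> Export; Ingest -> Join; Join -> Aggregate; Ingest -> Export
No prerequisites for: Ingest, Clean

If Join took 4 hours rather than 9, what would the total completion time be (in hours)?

29

Actual critical path: Clean→Join→Evaluate→Report = 7+9+5+10 = 31 ⇒ 31 hours.
Since Join is critical, the -5 change carries straight to that chain (now 26 hours).
The binding chain switches to Ingest→Train→Export = 1+23+5 = 29; finish 29 hours.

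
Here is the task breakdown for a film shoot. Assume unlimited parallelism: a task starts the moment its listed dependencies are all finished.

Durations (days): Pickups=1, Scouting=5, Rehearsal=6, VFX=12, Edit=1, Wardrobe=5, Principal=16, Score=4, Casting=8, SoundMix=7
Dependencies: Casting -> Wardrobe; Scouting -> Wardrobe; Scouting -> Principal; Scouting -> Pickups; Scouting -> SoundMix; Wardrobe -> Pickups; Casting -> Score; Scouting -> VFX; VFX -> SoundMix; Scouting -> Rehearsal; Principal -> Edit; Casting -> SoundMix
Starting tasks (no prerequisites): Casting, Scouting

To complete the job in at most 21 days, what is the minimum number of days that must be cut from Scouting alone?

3

Current finish: 24 days; target: 21.
Scouting is on every critical path, so each day cut from Scouting cuts the finish by one (this holds down to a finish of 20).
Need 24 − 21 = 3 days off Scouting → Scouting becomes 2 days, finish becomes 21.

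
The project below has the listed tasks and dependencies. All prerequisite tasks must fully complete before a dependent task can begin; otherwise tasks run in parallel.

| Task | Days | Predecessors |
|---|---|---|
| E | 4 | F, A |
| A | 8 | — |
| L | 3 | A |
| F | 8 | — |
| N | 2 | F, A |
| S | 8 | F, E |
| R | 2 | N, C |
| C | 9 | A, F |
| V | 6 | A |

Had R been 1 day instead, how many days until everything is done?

Critical path before the change: F→E→S = 8+4+8 = 20 giving 20 days.
R has 1 day of float (longest path through it is 19).
That remains the longest chain; total 20 days.

20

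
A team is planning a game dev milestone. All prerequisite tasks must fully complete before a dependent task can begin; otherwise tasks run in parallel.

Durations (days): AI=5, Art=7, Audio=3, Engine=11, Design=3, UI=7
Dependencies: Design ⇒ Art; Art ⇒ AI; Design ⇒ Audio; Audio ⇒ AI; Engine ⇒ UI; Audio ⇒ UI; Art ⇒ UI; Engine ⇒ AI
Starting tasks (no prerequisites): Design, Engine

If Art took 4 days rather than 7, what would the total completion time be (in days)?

18

Critical path before the change: Engine→UI = 11+7 = 18 giving 18 days.
The longest path through Art is only 17 days, so Art has float 1.
The critical path is still Engine→UI; finish is now 18 days.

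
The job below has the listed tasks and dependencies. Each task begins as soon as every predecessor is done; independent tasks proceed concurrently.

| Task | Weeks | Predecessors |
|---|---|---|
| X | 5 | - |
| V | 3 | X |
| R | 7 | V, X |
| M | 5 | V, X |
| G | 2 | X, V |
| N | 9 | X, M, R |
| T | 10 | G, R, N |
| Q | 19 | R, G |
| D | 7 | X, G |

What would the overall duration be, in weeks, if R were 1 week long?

As given, the longest chain is X→V→R→N→T = 5+3+7+9+10 = 34, so the finish is 34 weeks.
Since R is critical, the -6 change carries straight to that chain (now 28 weeks).
The binding chain switches to X→V→M→N→T = 5+3+5+9+10 = 32; finish 32 weeks.

32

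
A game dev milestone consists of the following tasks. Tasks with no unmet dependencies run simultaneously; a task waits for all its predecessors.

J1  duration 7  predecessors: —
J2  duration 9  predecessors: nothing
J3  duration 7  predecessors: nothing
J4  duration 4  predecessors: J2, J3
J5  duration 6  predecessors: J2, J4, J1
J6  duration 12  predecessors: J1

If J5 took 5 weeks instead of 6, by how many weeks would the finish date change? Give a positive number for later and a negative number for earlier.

0

As given, the longest chain is J2→J4→J5 = 9+4+6 = 19, so the finish is 19 weeks.
Since J5 is critical, the -1 change carries straight to that chain (now 18 weeks).
The binding chain switches to J1→J6 = 7+12 = 19; finish 19 weeks.
Change in finish: 19 − 19 = +0 weeks.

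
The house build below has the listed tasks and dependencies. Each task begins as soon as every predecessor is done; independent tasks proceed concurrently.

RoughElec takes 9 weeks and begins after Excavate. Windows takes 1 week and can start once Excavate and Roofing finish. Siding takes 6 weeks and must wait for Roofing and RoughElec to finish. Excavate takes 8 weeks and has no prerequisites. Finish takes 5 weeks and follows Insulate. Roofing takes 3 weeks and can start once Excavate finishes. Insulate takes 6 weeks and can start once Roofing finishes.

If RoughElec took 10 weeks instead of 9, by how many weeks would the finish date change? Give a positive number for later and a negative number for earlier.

1

Baseline: Excavate→RoughElec→Siding = 8+9+6 = 23 → 23 weeks.
Since RoughElec is critical, the +1 change carries straight to that chain (now 24 weeks).
The critical path is still Excavate→RoughElec→Siding; finish is now 24 weeks.
Change in finish: 24 − 23 = +1 weeks.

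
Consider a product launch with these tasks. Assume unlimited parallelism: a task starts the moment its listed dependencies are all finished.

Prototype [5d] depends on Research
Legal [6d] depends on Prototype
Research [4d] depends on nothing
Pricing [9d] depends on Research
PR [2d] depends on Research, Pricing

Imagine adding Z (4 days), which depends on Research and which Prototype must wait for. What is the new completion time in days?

19

Originally the project takes 15 days.
With Z inserted, Prototype now waits for max(Research, Z).
New critical path: Research→Z→Prototype→Legal = 4+4+5+6 = 19 ⇒ 19 days.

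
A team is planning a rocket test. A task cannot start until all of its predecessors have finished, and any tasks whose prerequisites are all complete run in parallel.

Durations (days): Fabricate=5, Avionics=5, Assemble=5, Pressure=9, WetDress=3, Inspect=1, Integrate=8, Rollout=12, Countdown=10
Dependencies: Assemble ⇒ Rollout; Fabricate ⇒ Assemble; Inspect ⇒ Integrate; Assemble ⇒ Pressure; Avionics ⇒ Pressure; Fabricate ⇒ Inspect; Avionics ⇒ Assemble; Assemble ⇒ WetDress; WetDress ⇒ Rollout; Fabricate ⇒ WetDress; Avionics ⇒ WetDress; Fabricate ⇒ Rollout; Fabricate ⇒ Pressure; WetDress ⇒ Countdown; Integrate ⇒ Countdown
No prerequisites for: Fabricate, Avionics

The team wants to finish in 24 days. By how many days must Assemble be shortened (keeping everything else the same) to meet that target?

Current finish: 25 days; target: 24.
Assemble is on every critical path, so each day cut from Assemble cuts the finish by one (this holds down to a finish of 24).
Need 25 − 24 = 1 day off Assemble → Assemble becomes 4 days, finish becomes 24.

1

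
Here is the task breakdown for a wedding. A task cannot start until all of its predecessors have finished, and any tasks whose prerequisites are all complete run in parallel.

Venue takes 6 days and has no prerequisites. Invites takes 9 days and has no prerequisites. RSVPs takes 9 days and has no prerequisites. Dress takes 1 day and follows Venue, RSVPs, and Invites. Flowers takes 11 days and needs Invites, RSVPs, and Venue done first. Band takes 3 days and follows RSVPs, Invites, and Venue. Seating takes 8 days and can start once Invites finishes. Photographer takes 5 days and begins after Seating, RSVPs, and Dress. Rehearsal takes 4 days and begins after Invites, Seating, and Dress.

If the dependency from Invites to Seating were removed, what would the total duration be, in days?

20

Original critical path: Invites→Seating→Photographer = 9+8+5 = 22 ⇒ 22 days.
Without Invites→Seating, Seating's earliest start moves from 9 to 0.
After: Invites→Flowers = 9+11 = 20 → 20 days.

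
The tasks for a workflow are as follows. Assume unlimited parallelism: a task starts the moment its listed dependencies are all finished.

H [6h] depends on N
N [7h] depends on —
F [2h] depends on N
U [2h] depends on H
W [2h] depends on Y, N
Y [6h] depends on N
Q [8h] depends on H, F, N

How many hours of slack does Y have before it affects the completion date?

The longest chain is N→H→Q = 7+6+8 = 21; overall finish 21 hours.
Longest path through Y: 15 hours (earliest finish 13, latest finish 19).
Slack of Y = 13 − 7 = 6 hours.

6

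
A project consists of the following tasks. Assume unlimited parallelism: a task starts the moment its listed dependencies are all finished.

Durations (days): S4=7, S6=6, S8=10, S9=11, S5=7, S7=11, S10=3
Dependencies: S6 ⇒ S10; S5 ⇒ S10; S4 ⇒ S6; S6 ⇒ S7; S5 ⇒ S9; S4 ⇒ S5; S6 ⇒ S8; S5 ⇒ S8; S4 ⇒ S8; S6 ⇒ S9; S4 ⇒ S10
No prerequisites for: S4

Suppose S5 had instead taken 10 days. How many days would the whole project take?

Critical path before the change: S4→S5→S9 = 7+7+11 = 25 giving 25 days.
S5 lies on that path, so at 10 days the path becomes 28 days.
The critical path is still S4→S5→S9; finish is now 28 days.

28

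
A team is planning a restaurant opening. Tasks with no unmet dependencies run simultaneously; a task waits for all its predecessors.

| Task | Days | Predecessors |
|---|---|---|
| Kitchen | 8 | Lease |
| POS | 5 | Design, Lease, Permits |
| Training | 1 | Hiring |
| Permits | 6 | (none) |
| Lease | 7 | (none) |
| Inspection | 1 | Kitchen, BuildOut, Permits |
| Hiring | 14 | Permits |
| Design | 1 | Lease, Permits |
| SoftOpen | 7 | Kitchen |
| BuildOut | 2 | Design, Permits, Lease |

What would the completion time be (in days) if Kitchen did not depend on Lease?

With the dependency in place, Lease→Kitchen→SoftOpen = 7+8+7 = 22 sets the finish at 22 days.
Without Lease→Kitchen, Kitchen's earliest start moves from 7 to 0.
New critical path: Permits→Hiring→Training = 6+14+1 = 21 ⇒ 21 days.

21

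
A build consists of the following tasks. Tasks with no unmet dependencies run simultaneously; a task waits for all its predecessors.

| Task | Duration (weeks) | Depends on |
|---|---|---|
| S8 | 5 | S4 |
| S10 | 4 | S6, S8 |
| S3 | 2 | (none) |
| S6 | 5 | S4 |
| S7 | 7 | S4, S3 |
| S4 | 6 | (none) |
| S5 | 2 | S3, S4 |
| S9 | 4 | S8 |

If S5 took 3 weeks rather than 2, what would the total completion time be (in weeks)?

15

As given, the longest chain is S4→S6→S10 = 6+5+4 = 15, so the finish is 15 weeks.
The longest path through S5 is only 8 weeks, so S5 has float 7.
No other chain overtakes it, so the finish is 15 weeks.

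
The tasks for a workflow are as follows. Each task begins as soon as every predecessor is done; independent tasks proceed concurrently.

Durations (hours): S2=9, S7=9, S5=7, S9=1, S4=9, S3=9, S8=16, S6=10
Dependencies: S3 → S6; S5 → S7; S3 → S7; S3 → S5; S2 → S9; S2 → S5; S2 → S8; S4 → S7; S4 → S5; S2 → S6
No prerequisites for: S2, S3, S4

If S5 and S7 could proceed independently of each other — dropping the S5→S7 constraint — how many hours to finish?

Before: longest chain S2→S5→S7 = 9+7+9 = 25, finish 25.
Without S5→S7, S7's earliest start moves from 16 to 9.
The longest chain is now S2→S8 = 9+16 = 25, so the project takes 25 hours.

25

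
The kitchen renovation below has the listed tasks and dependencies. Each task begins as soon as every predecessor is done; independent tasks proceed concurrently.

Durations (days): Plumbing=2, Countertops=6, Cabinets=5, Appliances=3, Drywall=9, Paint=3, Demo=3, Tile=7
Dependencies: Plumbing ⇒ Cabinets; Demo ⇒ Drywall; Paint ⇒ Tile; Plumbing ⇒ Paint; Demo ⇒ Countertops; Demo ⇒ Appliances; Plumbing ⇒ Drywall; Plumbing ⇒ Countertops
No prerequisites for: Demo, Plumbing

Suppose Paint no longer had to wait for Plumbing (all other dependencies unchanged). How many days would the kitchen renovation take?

Before: longest chain Demo→Drywall = 3+9 = 12, finish 12.
Without Plumbing→Paint, Paint's earliest start moves from 2 to 0.
After: Demo→Drywall = 3+9 = 12 → 12 days.

12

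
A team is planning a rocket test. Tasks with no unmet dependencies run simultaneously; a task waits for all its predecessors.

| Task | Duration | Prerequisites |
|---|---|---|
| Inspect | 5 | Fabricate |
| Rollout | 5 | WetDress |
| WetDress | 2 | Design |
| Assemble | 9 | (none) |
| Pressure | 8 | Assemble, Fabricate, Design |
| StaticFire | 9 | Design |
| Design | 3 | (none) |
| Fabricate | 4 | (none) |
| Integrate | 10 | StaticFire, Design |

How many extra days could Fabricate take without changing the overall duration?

10

Design→StaticFire→Integrate = 3+9+10 = 22 sets the makespan at 22 days.
Fabricate finishes as early as 4 and must finish by 14.
So Fabricate can slip 14 − 4 = 10 days.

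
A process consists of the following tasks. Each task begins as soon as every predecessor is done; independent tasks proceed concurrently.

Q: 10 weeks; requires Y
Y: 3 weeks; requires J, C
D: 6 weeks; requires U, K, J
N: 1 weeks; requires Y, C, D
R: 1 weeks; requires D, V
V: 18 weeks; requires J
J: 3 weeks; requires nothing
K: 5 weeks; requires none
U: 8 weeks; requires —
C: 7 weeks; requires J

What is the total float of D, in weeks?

8

Critical path: J→C→Y→Q = 3+7+3+10 = 23, so the finish is 23 weeks.
D finishes as early as 14 and must finish by 22.
So D can slip 22 − 14 = 8 weeks.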